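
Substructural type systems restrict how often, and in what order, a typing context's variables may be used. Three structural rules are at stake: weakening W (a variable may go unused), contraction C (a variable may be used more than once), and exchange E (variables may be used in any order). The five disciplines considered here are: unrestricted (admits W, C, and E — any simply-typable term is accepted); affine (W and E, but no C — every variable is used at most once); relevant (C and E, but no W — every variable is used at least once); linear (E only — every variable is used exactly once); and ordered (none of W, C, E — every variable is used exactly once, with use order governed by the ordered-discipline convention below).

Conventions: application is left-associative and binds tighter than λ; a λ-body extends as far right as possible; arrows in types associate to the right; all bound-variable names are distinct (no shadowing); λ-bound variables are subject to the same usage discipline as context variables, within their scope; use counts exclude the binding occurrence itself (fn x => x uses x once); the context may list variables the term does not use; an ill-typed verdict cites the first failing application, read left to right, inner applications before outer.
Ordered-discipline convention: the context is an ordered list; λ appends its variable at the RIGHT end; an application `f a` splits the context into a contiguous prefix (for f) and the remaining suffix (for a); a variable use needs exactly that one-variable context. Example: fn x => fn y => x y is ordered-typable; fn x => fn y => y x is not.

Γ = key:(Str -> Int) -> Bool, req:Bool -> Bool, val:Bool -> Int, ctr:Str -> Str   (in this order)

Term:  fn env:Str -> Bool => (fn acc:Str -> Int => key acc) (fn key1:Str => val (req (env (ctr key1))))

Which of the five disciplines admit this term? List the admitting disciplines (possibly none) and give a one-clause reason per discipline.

accepted by: linear, affine, relevant, unrestricted
use counts: key: 1×, req: 1×, val: 1×, ctr: 1×, env (λ-bound): 1×, acc (λ-bound): 1×, key1 (λ-bound): 1×
order of uses: key, acc, val, req, env, ctr, key1
typing: the term checks, with type (Str -> Bool) -> Bool
ordered ✗ (needs exchange: uses follow key, acc, val, req, env, ctr, key1)
linear ✓ (each of key, req, val, ctr, env, acc, key1 used exactly once)
affine ✓ (at most one use each (key, req, val, ctr, env, acc, key1))
relevant ✓ (every one of key, req, val, ctr, env, acc, key1 appears)
unrestricted ✓ (simply typable at (Str -> Bool) -> Bool; W, C, E all held)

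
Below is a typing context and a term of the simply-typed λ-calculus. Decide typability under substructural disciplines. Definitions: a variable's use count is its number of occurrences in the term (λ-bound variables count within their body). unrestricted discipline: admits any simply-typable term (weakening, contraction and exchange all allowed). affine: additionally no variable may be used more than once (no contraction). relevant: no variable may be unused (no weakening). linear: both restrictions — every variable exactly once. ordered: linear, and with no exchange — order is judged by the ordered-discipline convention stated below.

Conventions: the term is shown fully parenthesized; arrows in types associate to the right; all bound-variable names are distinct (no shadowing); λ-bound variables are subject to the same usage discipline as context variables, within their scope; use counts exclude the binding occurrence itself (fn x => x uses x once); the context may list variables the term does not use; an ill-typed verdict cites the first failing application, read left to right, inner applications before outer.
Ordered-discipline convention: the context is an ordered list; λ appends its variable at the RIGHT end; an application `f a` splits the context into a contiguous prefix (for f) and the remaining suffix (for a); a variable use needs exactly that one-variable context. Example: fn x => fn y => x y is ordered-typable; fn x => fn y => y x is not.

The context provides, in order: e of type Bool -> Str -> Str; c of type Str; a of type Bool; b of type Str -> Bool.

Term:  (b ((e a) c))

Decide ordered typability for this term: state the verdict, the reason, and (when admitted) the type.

no — use order b, e, a, c needs exchange
variable uses: e: 1, c: 1, a: 1, b: 1
order of uses: b, e, a, c
typing: well-typed at Bool
across the five disciplines: ordered ✗, linear ✓, affine ✓, relevant ✓, unrestricted ✓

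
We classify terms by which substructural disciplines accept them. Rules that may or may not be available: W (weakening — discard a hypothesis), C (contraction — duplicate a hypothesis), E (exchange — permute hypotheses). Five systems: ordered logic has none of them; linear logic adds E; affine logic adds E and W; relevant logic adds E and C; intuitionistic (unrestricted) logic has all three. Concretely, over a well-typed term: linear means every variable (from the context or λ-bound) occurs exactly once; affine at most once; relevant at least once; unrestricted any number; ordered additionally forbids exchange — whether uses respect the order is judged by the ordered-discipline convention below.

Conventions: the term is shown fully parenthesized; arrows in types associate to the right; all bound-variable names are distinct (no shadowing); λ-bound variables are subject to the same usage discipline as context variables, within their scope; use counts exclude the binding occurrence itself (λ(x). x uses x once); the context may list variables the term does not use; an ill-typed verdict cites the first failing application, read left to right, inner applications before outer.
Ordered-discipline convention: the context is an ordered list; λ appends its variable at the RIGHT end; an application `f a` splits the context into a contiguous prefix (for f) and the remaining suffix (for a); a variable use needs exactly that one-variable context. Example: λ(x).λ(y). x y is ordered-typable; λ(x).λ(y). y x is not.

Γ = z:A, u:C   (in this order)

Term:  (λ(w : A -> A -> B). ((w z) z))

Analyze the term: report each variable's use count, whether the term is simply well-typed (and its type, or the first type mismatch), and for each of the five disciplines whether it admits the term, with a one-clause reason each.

counts: z: 2×, u: 0×, w (λ-bound): 1×
use order (left to right): w, z, z
typing: well-typed — term : (A -> A -> B) -> B
ordered ✗ (z ×2 used more than once (contraction); u left unused)
linear ✗ (z ×2 used more than once (contraction); u left unused)
affine ✗ (z ×2 used more than once (contraction))
relevant ✗ (u left unused)
unrestricted ✓ (well-typed at (A -> A -> B) -> B; no restrictions here)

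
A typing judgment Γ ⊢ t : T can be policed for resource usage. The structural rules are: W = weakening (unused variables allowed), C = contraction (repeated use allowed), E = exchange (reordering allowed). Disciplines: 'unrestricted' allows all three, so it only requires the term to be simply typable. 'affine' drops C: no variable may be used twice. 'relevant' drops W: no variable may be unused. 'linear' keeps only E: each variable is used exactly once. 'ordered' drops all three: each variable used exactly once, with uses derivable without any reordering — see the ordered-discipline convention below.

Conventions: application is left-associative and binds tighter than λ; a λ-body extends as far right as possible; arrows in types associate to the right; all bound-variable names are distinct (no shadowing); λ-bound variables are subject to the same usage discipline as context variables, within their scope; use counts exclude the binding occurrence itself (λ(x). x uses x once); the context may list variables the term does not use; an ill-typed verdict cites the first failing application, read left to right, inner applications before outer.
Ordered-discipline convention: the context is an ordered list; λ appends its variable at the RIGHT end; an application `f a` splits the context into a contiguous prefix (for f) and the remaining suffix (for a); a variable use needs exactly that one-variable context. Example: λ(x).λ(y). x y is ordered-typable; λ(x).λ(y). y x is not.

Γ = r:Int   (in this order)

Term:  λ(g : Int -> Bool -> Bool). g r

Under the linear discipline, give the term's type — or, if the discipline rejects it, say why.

term : (Int -> Bool -> Bool) -> Bool -> Bool
use counts: r: 1, g (bound): 1
order of uses: g, r
typing: well-typed at (Int -> Bool -> Bool) -> Bool -> Bool
all disciplines: ordered ✗ | linear ✓ | affine ✓ | relevant ✓ | unrestricted ✓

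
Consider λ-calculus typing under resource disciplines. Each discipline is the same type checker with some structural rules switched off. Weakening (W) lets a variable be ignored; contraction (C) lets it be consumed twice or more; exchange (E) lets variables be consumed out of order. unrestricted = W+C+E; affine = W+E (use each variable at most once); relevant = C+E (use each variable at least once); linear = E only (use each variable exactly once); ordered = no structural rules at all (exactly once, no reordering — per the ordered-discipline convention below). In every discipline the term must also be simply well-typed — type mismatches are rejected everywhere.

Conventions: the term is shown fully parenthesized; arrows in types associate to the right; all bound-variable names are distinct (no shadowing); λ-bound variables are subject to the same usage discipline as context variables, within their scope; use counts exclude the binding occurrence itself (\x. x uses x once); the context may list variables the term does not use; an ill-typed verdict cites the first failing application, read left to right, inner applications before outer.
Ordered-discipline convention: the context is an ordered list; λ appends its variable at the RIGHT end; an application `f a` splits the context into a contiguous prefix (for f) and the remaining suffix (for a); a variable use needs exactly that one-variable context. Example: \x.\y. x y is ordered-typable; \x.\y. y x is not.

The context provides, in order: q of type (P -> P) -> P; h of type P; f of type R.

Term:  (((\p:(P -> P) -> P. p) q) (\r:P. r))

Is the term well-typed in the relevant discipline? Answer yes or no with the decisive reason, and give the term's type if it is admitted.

no — unused: h, f — weakening required
counts: q: 1; h: 0; f: 0; p (λ-bound): 1; r (λ-bound): 1
order of uses: p, q, r
typing: well-typed at P
summary: ordered ✗ · linear ✗ · affine ✓ · relevant ✗ · unrestricted ✓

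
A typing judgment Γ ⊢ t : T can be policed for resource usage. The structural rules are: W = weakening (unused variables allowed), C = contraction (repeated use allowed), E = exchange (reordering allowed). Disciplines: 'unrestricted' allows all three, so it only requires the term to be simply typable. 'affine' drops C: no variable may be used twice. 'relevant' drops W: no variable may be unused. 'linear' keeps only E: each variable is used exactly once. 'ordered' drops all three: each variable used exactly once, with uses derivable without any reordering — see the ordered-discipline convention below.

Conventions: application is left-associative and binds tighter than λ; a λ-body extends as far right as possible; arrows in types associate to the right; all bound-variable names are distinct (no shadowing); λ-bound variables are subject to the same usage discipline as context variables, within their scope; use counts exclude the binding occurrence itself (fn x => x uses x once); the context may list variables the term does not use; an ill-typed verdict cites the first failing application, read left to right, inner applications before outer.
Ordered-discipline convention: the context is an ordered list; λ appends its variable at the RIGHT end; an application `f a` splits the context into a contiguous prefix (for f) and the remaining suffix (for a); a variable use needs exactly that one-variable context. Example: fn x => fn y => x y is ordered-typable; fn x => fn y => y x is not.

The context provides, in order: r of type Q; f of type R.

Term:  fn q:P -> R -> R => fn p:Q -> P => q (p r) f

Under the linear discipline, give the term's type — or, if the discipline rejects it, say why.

term : (P -> R -> R) -> (Q -> P) -> R
use counts: r=1; f=1; q (bound)=1; p (bound)=1
order of uses: q, p, r, f
typing: ✓ — (P -> R -> R) -> (Q -> P) -> R
summary: ordered ✗, linear ✓, affine ✓, relevant ✓, unrestricted ✓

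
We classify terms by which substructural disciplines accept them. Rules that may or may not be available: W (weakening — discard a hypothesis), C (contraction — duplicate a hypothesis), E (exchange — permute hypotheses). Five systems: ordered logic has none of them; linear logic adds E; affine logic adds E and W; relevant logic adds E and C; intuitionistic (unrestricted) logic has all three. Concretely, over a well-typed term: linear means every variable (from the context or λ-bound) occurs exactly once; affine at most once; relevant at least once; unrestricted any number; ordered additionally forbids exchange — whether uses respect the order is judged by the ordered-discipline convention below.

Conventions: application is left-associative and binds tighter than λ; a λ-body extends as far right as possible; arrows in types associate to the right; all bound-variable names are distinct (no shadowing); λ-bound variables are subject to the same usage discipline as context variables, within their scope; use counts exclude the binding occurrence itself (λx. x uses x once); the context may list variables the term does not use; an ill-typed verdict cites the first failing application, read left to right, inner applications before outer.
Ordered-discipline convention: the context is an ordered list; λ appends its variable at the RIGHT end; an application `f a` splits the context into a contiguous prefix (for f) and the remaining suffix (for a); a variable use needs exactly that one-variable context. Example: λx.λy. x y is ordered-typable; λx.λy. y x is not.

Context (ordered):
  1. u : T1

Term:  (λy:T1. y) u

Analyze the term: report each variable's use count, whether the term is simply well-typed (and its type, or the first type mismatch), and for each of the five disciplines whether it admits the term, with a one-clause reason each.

use counts: u=1, y (λ-bound)=1
order of uses: y, u
typing: well-typed at T1
ordered: ✓, single-use (u, y), ordered derivation ok
linear: ✓, single use per variable (u, y)
affine: ✓, at most one use each (u, y)
relevant: ✓, every one of u, y appears
unrestricted: ✓, well-typed at T1; no restrictions here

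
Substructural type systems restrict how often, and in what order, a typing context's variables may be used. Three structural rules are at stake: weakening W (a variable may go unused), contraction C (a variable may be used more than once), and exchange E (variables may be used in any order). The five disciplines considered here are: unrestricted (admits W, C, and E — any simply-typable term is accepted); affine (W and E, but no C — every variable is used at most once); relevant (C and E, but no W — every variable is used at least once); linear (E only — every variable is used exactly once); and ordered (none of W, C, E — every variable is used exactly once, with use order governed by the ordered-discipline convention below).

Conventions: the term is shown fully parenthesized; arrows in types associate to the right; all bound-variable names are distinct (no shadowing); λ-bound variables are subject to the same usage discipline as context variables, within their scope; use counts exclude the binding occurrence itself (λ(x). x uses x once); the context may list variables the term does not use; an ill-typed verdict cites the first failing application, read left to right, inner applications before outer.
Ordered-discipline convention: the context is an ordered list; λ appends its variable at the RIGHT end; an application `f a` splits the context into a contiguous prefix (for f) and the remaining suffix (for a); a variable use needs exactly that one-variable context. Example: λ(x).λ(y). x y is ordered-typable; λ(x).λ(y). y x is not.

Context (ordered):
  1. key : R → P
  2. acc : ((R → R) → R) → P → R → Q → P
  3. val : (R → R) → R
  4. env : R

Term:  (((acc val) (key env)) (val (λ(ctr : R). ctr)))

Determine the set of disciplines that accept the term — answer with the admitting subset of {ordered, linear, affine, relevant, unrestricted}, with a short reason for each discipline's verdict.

accepted by: relevant, unrestricted
use counts: key=1, acc=1, val=2, env=1, ctr [bound]=1
left-to-right use order: acc, val, key, env, val, ctr
typing: the term checks, with type Q → P
ordered: ✗, repeated use of val ×2
linear: ✗, repeated use of val ×2
affine: ✗, repeated use of val ×2
relevant: ✓, none of key, acc, val, env, ctr goes unused
unrestricted: ✓, simply typable at Q → P; W, C, E all held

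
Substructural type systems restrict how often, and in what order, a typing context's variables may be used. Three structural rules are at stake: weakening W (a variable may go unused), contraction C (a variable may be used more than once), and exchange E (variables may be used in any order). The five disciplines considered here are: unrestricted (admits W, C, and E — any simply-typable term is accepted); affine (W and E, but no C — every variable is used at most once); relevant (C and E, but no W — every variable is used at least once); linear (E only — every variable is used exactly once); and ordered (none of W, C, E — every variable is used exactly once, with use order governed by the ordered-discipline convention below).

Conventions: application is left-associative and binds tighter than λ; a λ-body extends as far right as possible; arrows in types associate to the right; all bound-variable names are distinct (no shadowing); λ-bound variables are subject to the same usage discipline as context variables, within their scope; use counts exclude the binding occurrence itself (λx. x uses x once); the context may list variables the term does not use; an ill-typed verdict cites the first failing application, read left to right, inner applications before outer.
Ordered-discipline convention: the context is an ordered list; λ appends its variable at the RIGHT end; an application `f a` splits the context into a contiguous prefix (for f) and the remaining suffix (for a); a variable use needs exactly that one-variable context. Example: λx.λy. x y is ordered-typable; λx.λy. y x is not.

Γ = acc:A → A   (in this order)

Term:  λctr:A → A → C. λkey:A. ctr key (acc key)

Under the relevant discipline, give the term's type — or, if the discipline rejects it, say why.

term : (A → A → C) → A → C
counts: acc ×1; ctr [bound] ×1; key [bound] ×2
uses in reading order: ctr, key, acc, key
typing: the term checks, with type (A → A → C) → A → C
summary: ordered ✗ | linear ✗ | affine ✗ | relevant ✓ | unrestricted ✓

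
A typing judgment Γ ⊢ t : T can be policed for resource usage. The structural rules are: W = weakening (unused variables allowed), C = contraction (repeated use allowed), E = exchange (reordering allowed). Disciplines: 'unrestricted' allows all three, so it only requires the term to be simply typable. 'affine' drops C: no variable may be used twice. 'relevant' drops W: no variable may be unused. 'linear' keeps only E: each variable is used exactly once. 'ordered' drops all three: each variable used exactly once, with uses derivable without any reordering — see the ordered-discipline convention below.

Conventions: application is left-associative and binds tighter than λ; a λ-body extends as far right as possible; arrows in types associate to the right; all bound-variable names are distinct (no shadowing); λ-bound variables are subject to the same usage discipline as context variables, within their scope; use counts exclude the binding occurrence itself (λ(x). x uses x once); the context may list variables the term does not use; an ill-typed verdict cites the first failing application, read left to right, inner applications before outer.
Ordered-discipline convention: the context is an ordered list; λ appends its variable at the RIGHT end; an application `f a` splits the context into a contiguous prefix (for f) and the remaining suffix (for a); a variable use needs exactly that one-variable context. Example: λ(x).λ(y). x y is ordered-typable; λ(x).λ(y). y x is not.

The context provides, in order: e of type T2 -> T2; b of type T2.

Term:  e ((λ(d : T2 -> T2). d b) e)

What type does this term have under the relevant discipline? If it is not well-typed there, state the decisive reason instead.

term : T2
usage: e=2, b=1, d (λ-bound)=1
uses in reading order: e, d, b, e
typing: the term checks, with type T2
across the five disciplines: ordered ✗; linear ✗; affine ✗; relevant ✓; unrestricted ✓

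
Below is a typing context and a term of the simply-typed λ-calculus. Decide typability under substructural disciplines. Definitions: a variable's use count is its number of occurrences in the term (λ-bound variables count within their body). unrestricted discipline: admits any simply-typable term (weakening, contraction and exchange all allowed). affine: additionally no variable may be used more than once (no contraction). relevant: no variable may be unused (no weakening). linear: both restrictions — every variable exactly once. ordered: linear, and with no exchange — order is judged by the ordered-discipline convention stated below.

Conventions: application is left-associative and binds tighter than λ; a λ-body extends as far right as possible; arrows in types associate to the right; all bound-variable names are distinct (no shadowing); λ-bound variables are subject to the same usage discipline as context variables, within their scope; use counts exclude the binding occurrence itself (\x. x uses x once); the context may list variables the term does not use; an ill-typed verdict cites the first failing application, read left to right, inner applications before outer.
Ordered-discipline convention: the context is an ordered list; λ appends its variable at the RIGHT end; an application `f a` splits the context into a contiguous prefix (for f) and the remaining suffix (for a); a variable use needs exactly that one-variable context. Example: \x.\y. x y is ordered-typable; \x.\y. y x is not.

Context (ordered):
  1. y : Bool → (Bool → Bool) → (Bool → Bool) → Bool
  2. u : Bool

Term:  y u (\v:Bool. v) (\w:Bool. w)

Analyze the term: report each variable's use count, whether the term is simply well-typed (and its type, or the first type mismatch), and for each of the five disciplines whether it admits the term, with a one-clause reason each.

counts: y ×1, u ×1, v [bound] ×1, w [bound] ×1
order of uses: y, u, v, w
typing: well-typed — term : Bool
ordered: ✓, y, u, v, w once each; derivable with no W/C/E
linear: ✓, single use per variable (y, u, v, w)
affine: ✓, no duplicate uses among y, u, v, w
relevant: ✓, none of y, u, v, w goes unused
unrestricted: ✓, simply typable at Bool; W, C, E all held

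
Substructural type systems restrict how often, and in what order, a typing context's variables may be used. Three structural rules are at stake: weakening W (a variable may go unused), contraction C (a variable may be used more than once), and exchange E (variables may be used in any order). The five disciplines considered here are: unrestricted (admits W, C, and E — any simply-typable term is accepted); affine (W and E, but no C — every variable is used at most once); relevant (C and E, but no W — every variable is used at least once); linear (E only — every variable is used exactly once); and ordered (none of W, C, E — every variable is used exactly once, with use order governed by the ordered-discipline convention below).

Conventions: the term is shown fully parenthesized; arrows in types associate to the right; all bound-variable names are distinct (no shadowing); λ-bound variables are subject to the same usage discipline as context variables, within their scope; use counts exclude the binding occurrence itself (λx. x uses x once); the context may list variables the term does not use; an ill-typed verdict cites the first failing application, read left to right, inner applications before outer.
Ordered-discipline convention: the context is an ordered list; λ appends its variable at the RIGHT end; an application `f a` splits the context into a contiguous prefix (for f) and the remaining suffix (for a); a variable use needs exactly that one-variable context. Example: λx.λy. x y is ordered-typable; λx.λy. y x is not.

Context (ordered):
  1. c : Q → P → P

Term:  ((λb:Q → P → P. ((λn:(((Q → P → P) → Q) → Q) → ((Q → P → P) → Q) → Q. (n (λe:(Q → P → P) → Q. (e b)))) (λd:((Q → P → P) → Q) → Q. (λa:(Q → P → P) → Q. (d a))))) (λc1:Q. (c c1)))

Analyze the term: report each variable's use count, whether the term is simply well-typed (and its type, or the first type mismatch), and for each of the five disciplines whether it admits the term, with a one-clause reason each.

counts: c=1; b (bound)=1; n (bound)=1; e (bound)=1; d (bound)=1; a (bound)=1; c1 (bound)=1
left-to-right use order: n, e, b, d, a, c, c1
typing: well-typed at ((Q → P → P) → Q) → Q
ordered ✗ (use order n, e, b, d, a, c, c1 needs exchange)
linear ✓ (exactly-once usage across c, b, n, e, d, a, c1)
affine ✓ (at most one use each (c, b, n, e, d, a, c1))
relevant ✓ (none of c, b, n, e, d, a, c1 goes unused)
unrestricted ✓ (simply typable at ((Q → P → P) → Q) → Q; W, C, E all held)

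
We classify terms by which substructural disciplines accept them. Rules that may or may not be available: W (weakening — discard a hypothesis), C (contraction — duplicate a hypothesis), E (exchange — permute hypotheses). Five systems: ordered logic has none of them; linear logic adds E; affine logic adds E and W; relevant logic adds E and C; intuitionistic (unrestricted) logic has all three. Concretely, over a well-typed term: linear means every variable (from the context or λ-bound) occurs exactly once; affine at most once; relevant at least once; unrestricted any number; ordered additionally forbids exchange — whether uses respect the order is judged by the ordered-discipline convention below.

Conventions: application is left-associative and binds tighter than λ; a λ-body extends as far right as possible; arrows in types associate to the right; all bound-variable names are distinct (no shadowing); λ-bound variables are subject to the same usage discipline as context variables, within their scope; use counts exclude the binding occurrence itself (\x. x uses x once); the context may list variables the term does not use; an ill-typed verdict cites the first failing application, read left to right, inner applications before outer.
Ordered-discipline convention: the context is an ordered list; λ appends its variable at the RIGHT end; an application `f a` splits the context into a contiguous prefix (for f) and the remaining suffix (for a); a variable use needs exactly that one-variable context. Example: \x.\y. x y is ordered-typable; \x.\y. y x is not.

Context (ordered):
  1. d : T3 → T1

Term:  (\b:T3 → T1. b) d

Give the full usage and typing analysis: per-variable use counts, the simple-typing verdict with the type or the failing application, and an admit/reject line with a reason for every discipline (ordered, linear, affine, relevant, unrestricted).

counts: d ×1; b (bound) ×1
uses in reading order: b, d
typing: the term checks, with type T3 → T1
ordered: ✓ — d, b once each; derivable with no W/C/E
linear: ✓ — d, b: one use apiece
affine: ✓ — at most one use each (d, b)
relevant: ✓ — d, b: all used, weakening unneeded
unrestricted: ✓ — type-checks (T3 → T1) and nothing is barred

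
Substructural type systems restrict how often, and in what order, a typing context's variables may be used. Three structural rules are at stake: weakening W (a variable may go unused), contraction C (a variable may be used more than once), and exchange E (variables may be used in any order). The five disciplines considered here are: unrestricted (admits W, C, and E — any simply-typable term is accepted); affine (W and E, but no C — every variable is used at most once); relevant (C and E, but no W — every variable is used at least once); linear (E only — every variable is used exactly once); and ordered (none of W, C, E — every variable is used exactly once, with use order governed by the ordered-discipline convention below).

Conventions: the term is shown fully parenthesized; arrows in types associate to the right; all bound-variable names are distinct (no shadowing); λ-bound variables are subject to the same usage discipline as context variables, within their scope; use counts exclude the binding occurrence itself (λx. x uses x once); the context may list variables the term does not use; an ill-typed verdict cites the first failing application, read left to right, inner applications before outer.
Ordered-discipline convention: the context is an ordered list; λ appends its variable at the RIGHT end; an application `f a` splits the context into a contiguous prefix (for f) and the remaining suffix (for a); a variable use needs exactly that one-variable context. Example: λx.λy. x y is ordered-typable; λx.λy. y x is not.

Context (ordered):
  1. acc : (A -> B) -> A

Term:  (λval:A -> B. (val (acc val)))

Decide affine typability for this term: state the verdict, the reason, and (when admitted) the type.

no — uses contraction: val ×2
use counts: acc: 1×, val (bound): 2×
use order (left to right): val, acc, val
typing: well-typed at (A -> B) -> B
across the five disciplines: ordered ✗ · linear ✗ · affine ✗ · relevant ✓ · unrestricted ✓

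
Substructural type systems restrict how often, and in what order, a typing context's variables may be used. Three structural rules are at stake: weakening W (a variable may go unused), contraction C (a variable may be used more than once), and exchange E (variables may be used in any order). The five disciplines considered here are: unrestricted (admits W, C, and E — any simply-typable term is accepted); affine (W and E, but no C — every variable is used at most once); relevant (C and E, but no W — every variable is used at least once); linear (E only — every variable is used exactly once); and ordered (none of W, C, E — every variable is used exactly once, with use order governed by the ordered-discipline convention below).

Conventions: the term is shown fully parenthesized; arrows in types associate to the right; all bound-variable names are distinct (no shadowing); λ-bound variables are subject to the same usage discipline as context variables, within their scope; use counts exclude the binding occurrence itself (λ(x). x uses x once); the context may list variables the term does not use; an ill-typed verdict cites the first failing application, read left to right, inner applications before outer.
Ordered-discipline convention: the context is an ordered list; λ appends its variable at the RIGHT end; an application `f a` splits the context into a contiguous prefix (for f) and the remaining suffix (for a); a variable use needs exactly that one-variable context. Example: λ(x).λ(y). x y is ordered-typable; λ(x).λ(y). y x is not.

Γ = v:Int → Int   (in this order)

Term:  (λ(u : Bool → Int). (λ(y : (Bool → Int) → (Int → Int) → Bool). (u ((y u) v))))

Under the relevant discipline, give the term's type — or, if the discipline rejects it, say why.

term : (Bool → Int) → ((Bool → Int) → (Int → Int) → Bool) → Int
variable uses: v: 1, u (bound): 2, y (bound): 1
uses in reading order: u, y, u, v
typing: well-typed — term : (Bool → Int) → ((Bool → Int) → (Int → Int) → Bool) → Int
across the five disciplines: ordered ✗ | linear ✗ | affine ✗ | relevant ✓ | unrestricted ✓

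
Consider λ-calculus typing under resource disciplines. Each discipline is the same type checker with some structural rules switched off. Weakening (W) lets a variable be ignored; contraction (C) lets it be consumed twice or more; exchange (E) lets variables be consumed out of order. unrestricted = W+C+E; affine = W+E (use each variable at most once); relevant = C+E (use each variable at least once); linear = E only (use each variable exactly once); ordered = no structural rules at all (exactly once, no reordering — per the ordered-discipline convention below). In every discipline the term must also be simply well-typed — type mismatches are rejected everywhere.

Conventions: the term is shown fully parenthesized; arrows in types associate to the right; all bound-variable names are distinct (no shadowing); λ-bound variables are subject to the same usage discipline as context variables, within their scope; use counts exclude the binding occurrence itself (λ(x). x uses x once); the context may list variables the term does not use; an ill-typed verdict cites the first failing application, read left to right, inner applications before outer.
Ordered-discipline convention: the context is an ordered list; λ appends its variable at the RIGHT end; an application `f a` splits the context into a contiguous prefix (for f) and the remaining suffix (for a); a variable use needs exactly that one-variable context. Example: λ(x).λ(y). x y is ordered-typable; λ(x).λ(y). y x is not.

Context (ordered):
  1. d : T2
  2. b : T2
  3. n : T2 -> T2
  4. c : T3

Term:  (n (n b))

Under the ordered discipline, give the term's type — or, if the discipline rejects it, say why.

not well-typed under ordered — n ×2 used more than once (contraction); d, c never used (weakening)
counts: d ×0, b ×1, n ×2, c ×0
uses in reading order: n, n, b
typing: the term checks, with type T2
across the five disciplines: ordered ✗ · linear ✗ · affine ✗ · relevant ✗ · unrestricted ✓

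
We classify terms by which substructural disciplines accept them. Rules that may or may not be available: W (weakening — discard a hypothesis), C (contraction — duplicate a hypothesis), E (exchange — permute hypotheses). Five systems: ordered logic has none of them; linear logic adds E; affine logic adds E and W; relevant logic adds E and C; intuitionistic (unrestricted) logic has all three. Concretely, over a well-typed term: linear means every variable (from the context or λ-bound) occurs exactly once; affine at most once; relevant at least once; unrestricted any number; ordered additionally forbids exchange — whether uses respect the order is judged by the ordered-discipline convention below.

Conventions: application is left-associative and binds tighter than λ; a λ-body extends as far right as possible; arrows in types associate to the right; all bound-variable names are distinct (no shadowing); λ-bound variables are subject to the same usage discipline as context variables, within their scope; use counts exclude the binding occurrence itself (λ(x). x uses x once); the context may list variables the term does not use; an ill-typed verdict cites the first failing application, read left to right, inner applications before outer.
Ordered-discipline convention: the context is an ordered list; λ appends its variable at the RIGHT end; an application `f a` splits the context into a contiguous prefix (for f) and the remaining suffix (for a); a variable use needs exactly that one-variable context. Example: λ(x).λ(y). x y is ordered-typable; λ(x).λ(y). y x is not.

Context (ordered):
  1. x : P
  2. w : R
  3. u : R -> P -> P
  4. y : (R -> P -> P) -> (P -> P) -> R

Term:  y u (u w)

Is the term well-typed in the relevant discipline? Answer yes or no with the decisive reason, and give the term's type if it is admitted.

no — needs weakening: x unused
counts: x=0; w=1; u=2; y=1
left-to-right use order: y, u, u, w
typing: well-typed — term : R
per-discipline verdicts: ordered ✗, linear ✗, affine ✗, relevant ✗, unrestricted ✓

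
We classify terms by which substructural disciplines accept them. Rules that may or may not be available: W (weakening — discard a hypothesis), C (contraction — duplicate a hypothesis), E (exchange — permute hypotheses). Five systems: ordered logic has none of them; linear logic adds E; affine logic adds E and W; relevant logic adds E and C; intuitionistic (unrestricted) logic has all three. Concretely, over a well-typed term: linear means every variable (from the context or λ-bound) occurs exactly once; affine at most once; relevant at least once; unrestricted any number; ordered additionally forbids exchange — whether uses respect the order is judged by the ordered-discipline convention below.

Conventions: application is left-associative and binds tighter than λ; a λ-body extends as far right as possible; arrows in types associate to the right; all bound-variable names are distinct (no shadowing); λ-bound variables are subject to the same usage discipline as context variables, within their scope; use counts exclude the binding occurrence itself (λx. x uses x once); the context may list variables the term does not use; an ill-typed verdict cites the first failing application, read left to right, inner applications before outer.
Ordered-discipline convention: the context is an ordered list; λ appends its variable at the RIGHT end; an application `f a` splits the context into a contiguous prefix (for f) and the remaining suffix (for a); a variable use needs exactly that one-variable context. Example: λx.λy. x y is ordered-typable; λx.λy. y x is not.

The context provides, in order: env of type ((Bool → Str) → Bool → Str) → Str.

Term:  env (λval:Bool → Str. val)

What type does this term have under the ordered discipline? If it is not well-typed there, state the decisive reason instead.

term : Str
variable uses: env: 1×; val (λ-bound): 1×
order of uses: env, val
typing: well-typed at Str
summary: ordered ✓; linear ✓; affine ✓; relevant ✓; unrestricted ✓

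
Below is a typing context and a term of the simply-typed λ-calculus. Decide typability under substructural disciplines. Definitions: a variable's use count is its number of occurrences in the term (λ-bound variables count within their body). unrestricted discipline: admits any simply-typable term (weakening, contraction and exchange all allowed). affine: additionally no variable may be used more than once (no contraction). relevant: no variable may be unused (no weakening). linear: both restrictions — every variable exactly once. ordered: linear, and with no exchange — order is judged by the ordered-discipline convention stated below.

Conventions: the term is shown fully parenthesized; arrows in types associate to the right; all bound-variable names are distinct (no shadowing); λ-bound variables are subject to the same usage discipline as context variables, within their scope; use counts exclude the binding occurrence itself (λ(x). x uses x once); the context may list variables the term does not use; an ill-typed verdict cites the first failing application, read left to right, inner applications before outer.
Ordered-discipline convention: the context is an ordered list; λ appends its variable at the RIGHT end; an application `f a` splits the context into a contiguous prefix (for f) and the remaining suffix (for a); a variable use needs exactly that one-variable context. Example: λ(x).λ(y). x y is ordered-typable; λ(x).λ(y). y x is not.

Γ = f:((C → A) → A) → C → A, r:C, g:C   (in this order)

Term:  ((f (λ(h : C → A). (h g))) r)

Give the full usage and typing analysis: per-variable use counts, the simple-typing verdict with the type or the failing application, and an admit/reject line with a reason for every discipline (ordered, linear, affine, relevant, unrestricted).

usage: f ×1; r ×1; g ×1; h (bound) ×1
uses in reading order: f, h, g, r
typing: ✓ — A
ordered: ✗, needs exchange: uses follow f, h, g, r
linear: ✓, f, r, g, h: one use apiece
affine: ✓, none of f, r, g, h used more than once
relevant: ✓, every one of f, r, g, h appears
unrestricted: ✓, well-typed at A; no restrictions here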